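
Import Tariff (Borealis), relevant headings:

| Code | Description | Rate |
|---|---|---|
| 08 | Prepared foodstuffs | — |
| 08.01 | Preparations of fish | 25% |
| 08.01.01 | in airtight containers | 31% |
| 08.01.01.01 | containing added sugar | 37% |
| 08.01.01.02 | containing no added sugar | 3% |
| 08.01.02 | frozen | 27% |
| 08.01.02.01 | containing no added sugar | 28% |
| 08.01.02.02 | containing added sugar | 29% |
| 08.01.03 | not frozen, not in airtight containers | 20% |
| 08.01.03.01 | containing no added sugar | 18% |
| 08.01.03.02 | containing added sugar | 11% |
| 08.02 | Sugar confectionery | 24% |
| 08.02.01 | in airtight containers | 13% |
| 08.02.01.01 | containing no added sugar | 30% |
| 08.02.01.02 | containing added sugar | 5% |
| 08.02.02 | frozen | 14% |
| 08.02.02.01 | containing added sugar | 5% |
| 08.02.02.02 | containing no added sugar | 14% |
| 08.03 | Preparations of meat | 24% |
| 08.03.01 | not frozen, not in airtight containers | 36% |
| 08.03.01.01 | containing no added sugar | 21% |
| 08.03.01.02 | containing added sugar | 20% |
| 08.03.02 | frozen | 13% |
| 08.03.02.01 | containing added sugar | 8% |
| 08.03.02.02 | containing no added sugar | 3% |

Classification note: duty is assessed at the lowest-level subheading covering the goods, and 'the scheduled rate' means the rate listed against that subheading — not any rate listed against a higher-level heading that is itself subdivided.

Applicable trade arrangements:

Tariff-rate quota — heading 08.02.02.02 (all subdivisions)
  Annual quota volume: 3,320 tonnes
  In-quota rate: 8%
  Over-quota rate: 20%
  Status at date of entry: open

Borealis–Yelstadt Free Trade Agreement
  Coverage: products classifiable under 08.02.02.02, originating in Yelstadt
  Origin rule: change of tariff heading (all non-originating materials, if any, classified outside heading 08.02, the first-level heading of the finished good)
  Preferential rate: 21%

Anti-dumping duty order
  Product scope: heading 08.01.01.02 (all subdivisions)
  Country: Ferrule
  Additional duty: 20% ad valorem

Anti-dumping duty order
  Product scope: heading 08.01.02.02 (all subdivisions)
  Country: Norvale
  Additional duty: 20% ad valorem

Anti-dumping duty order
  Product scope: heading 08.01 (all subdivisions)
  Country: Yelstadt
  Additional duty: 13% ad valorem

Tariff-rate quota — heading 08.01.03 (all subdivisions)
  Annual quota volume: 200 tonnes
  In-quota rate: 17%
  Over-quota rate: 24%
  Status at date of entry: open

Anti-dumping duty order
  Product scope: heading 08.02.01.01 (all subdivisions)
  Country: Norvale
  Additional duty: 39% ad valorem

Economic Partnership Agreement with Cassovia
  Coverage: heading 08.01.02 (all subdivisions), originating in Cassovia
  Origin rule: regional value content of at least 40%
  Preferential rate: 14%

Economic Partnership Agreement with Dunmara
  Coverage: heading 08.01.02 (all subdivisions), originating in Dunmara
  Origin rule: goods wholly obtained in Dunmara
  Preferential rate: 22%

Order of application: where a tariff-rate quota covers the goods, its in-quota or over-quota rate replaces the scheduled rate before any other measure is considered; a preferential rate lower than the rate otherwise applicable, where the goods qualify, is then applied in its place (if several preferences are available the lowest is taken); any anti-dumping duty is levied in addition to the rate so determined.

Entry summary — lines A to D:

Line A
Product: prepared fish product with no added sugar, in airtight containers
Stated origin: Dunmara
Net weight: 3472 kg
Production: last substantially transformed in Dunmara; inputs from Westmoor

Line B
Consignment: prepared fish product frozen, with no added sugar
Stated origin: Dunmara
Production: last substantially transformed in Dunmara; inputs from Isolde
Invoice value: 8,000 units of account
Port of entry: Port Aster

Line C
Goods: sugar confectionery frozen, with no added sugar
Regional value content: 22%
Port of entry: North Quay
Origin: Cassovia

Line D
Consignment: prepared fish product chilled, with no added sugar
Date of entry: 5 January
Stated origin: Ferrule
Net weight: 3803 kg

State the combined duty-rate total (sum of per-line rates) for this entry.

Line A: prepared fish product → 08.01; in airtight containers → 08.01.01; with no added sugar → 08.01.01.02. Scheduled 3%. Dunmara agreement on 08.01.02: 08.01.01.02 not covered. → 3%.
Line B: prepared fish product → 08.01; frozen → 08.01.02; with no added sugar → 08.01.02.01. Scheduled 28%. Dunmara agreement on 08.01.02: not wholly obtained. → 28%.
Line C: sugar confectionery → 08.02; frozen → 08.02.02; with no added sugar → 08.02.02.02. Scheduled 14%. quota on 08.02.02.02 open → in-quota 8%; Cassovia agreement on 08.01.02: 08.02.02.02 not covered. → 8%.
Line D: prepared fish product → 08.01; chilled → 08.01.03; with no added sugar → 08.01.03.01. Scheduled 18%. quota on 08.01.03 open → in-quota 17%. → 17%.
Sum: 3% + 28% + 8% + 17% = 56%.

56%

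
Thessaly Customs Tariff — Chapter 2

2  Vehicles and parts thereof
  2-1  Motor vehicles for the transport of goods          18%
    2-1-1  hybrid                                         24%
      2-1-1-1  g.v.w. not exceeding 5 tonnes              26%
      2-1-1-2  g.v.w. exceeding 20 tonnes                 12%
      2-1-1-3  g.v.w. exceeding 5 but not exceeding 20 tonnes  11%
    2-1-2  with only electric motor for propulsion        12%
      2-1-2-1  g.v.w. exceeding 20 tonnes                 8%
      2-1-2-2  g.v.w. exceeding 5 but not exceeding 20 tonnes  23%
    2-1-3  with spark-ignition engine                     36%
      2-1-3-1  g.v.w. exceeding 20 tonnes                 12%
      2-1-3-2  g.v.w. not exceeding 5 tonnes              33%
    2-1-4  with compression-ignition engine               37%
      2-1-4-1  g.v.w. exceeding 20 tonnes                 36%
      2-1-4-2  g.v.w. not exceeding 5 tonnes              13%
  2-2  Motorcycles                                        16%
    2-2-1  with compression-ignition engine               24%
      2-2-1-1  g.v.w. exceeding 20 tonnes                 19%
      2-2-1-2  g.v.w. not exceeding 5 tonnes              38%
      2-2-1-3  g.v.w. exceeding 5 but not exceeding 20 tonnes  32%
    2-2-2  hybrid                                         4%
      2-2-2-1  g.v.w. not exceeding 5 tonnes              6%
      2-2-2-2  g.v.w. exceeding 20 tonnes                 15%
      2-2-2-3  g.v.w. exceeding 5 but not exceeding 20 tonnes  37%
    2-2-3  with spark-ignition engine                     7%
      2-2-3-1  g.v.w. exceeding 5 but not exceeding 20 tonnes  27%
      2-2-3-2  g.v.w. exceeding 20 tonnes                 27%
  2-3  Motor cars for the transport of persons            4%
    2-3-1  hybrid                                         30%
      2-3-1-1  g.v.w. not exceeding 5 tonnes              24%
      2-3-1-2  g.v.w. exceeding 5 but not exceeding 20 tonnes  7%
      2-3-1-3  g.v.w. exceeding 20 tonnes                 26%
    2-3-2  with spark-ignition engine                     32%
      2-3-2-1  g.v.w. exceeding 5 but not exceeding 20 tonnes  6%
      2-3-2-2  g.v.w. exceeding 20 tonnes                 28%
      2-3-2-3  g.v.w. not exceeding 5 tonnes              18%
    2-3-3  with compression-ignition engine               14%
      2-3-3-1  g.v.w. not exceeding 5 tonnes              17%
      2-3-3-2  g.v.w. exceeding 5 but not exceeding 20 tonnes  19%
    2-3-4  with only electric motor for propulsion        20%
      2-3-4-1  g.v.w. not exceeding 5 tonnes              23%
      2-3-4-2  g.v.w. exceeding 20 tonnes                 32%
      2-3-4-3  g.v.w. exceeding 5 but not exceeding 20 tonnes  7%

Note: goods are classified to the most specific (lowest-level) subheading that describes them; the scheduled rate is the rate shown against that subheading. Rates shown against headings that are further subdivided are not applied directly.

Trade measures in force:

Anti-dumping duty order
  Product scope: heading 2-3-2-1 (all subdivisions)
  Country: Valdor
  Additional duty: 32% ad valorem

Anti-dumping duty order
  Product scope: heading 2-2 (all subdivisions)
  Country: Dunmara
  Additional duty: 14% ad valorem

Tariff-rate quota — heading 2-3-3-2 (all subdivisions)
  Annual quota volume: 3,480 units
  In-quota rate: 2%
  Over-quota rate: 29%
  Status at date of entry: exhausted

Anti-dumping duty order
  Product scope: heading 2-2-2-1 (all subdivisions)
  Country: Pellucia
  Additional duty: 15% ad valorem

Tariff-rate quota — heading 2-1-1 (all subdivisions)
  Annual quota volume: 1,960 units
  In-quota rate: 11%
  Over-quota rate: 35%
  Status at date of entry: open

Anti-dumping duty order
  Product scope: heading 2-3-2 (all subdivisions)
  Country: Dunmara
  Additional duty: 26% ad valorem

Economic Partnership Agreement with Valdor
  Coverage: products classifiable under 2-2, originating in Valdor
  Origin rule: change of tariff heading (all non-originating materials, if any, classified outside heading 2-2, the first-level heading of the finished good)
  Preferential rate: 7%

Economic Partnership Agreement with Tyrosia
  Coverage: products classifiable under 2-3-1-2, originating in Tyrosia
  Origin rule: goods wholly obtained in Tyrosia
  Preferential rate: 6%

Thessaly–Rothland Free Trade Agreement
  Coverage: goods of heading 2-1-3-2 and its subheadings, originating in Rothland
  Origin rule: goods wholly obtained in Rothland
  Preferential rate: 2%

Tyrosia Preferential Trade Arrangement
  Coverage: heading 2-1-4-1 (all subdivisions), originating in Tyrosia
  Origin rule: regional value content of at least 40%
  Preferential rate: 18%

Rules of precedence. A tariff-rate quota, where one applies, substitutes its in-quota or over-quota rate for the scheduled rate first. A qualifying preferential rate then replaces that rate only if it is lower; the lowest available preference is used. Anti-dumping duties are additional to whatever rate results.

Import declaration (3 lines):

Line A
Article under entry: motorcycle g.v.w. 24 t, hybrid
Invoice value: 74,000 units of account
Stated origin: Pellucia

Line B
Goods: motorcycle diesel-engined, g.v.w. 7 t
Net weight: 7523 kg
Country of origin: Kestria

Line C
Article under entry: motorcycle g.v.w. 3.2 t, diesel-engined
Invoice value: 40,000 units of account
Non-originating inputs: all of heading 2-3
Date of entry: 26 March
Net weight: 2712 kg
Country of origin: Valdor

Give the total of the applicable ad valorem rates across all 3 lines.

54%

Line A: motorcycle → 2-2; hybrid → 2-2-2; g.v.w. 24 t → 2-2-2-2. Scheduled 15%. No special measure applies. → 15%.
Line B: motorcycle → 2-2; diesel-engined → 2-2-1; g.v.w. 7 t → 2-2-1-3. Scheduled 32%. No special measure applies. → 32%.
Line C: motorcycle → 2-2; diesel-engined → 2-2-1; g.v.w. 3.2 t → 2-2-1-2. Scheduled 38%. Valdor agreement on 2-2: CTH met → 7% available; preferential 7%. → 7%.
Sum: 15% + 32% + 7% = 54%.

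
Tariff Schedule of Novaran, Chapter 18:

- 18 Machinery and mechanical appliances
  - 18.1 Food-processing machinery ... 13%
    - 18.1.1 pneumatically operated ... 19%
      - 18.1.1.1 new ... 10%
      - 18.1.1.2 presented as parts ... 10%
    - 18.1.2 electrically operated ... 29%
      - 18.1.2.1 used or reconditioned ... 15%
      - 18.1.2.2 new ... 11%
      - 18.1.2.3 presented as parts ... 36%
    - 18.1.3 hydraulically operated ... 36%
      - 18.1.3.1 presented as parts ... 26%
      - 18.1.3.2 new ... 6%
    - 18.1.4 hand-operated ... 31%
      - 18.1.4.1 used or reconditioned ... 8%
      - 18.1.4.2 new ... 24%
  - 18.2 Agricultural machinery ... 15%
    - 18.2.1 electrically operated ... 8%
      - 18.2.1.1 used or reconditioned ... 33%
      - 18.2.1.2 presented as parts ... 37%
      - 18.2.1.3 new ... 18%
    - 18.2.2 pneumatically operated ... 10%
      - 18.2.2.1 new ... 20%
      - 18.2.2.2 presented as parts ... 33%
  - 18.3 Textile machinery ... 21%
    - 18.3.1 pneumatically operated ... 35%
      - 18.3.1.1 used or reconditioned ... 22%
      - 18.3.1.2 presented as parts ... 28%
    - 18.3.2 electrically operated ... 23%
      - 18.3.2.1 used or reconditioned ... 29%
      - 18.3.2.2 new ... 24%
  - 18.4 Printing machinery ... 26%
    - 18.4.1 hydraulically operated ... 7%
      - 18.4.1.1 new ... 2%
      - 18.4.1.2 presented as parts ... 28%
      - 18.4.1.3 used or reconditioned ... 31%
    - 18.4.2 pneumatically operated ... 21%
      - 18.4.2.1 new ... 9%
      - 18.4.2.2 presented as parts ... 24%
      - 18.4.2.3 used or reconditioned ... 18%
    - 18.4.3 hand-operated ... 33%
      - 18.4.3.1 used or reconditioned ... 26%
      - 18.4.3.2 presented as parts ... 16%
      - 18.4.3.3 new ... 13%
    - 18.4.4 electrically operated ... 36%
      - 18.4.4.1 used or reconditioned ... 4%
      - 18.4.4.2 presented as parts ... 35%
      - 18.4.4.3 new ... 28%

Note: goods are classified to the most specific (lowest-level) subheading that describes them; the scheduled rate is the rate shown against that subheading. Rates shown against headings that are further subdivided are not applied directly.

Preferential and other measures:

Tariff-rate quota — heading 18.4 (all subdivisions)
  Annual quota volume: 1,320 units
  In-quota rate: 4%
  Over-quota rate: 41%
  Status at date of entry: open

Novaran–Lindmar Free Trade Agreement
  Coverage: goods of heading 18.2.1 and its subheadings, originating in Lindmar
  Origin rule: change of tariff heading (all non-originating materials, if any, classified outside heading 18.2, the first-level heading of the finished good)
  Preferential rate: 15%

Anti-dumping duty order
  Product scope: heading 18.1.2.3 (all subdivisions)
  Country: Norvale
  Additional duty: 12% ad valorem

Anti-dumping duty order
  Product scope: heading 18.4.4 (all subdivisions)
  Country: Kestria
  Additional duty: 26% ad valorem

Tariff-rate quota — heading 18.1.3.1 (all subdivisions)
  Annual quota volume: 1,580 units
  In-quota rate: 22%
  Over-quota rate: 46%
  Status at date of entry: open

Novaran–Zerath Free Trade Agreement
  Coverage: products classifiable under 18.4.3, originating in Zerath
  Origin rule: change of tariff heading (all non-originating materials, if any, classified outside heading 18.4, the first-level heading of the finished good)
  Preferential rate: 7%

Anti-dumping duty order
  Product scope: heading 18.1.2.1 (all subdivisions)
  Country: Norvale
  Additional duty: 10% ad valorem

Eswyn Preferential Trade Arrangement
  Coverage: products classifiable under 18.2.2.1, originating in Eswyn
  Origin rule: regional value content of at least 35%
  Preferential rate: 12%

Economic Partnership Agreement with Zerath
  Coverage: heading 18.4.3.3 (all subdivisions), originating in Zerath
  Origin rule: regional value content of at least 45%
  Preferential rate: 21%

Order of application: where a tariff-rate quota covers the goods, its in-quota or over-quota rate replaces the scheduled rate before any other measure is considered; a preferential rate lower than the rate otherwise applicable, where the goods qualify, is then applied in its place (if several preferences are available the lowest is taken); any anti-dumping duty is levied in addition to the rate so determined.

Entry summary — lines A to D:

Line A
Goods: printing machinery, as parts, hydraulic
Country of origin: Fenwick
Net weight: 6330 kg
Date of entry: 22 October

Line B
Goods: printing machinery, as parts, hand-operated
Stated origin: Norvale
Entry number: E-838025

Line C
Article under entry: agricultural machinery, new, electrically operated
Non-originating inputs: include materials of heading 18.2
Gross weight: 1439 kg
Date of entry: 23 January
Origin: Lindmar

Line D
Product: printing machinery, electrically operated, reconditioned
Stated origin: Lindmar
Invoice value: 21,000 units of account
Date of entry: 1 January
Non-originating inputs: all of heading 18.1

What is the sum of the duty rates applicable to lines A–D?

30%

Line A: printing → 18.4; hydraulic → 18.4.1; as parts → 18.4.1.2. Scheduled 28%. quota on 18.4 open → in-quota 4%. → 4%.
Line B: printing → 18.4; hand-operated → 18.4.3; as parts → 18.4.3.2. Scheduled 16%. quota on 18.4 open → in-quota 4%. → 4%.
Line C: agricultural → 18.2; electrically operated → 18.2.1; new → 18.2.1.3. Scheduled 18%. Lindmar agreement on 18.2.1: CTH not met. → 18%.
Line D: printing → 18.4; electrically operated → 18.4.4; reconditioned → 18.4.4.1. Scheduled 4%. quota on 18.4 open → in-quota 4%; Lindmar agreement on 18.2.1: 18.4.4.1 not covered. → 4%.
Sum: 4% + 4% + 18% + 4% = 30%.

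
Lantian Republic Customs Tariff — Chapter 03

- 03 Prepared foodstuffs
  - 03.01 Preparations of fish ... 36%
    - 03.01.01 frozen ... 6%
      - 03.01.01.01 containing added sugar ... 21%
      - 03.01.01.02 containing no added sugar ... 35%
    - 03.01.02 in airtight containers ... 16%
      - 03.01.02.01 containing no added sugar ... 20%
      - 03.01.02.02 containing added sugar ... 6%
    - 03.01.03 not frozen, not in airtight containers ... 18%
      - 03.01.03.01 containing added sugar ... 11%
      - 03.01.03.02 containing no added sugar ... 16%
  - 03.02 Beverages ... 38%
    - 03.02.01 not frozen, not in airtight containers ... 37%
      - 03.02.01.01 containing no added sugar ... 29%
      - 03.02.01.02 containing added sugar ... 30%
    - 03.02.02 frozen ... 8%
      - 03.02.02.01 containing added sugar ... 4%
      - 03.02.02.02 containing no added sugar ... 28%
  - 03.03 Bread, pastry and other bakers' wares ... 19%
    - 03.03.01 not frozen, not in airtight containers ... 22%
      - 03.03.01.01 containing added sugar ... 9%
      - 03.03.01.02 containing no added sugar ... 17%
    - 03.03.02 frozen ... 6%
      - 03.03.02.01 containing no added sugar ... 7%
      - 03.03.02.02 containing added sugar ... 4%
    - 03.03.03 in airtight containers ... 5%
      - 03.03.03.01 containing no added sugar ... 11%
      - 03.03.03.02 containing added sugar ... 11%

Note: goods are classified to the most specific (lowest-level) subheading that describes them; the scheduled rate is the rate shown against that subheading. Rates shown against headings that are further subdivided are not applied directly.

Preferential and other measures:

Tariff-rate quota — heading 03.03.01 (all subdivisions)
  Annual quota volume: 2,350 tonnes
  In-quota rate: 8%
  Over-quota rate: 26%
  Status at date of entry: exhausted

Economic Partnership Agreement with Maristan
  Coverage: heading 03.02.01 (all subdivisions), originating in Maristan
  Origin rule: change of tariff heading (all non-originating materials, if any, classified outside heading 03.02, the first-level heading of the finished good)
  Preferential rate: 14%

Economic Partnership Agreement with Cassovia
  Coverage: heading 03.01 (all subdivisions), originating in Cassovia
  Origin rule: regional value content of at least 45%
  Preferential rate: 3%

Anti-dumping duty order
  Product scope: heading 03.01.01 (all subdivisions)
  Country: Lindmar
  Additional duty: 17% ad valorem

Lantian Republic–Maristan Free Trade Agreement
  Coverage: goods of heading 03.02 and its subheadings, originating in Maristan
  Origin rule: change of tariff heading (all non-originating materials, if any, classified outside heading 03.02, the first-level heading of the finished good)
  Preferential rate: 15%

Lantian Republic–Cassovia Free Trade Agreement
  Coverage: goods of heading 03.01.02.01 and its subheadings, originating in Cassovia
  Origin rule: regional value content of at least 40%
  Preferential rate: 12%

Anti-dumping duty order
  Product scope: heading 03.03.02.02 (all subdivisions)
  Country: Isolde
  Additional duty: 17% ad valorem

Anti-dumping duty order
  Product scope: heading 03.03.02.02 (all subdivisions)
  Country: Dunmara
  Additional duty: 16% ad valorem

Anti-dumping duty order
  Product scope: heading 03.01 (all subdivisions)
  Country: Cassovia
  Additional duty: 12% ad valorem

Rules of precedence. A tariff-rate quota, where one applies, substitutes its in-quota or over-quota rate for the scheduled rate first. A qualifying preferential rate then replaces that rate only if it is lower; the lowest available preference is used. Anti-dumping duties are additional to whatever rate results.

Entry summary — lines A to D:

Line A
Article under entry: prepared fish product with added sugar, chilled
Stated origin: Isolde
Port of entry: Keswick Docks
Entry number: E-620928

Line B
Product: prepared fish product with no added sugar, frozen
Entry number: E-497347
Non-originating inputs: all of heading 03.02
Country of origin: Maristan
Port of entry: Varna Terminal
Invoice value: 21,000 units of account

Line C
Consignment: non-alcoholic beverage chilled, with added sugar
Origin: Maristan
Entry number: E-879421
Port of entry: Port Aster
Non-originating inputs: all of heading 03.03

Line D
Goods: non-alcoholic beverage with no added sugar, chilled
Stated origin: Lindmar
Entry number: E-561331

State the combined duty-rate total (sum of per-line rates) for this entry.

Line A: prepared fish product → 03.01; chilled → 03.01.03; with added sugar → 03.01.03.01. Scheduled 11%. No special measure applies. → 11%.
Line B: prepared fish product → 03.01; frozen → 03.01.01; with no added sugar → 03.01.01.02. Scheduled 35%. Maristan agreement on 03.02.01: 03.01.01.02 not covered; Maristan agreement on 03.02: 03.01.01.02 not covered. → 35%.
Line C: non-alcoholic beverage → 03.02; chilled → 03.02.01; with added sugar → 03.02.01.02. Scheduled 30%. Maristan agreement on 03.02.01: CTH met → 14% available; Maristan agreement on 03.02: CTH met → 15% available; preferential 14%. → 14%.
Line D: non-alcoholic beverage → 03.02; chilled → 03.02.01; with no added sugar → 03.02.01.01. Scheduled 29%. No special measure applies. → 29%.
Sum: 11% + 35% + 14% + 29% = 89%.

89%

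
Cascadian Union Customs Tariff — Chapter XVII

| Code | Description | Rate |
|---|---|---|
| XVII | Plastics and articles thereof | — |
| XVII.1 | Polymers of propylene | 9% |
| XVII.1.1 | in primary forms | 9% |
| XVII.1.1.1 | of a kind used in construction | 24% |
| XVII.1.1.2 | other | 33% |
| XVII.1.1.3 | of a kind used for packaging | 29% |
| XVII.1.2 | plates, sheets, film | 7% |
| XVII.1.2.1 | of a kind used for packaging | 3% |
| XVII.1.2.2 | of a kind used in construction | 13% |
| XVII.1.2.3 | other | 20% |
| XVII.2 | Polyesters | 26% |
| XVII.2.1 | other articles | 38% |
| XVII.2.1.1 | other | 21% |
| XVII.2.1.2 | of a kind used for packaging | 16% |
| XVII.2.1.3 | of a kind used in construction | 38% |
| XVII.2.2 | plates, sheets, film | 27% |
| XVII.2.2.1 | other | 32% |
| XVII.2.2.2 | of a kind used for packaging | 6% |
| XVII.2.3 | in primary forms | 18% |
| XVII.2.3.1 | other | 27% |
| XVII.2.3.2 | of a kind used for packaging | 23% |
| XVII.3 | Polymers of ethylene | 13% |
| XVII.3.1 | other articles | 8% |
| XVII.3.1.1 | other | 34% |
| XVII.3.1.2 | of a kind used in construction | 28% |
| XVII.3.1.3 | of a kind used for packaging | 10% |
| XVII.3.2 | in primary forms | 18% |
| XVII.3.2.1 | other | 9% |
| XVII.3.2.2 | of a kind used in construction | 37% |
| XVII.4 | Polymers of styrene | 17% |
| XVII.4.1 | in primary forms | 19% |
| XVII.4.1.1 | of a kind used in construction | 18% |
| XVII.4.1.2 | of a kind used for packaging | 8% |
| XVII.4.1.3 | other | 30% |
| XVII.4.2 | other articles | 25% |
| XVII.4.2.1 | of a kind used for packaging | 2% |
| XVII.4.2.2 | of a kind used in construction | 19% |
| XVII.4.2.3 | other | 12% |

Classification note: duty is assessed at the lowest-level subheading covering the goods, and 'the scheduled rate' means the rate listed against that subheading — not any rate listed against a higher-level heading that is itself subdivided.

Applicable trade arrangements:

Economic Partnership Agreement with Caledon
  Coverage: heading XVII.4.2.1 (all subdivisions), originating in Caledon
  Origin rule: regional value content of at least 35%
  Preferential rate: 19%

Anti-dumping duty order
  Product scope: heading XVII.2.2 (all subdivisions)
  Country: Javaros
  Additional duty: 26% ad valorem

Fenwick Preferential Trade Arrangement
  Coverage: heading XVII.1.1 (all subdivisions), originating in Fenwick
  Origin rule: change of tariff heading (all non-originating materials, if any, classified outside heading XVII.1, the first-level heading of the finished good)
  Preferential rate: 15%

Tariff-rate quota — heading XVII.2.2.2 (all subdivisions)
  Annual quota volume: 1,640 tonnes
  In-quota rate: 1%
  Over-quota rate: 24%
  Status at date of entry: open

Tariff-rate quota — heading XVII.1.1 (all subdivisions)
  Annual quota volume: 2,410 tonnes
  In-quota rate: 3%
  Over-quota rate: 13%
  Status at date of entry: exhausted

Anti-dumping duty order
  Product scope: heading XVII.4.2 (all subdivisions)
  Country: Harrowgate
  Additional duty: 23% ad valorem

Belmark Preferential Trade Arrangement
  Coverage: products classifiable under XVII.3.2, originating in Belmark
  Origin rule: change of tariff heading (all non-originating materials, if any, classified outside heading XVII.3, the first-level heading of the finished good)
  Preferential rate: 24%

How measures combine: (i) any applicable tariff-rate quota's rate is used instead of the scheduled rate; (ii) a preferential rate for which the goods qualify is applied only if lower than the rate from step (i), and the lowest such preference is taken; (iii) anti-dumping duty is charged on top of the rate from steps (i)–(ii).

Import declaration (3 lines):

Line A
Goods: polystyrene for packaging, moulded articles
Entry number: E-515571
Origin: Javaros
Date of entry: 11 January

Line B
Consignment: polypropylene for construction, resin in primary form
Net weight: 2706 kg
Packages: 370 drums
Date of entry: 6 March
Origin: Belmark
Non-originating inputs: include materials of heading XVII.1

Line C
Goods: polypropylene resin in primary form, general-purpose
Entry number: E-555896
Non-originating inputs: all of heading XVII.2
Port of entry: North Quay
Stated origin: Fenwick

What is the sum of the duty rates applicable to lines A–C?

28%

Line A: polystyrene → XVII.4; moulded articles → XVII.4.2; for packaging → XVII.4.2.1. Scheduled 2%. No special measure applies. → 2%.
Line B: polypropylene → XVII.1; resin in primary form → XVII.1.1; for construction → XVII.1.1.1. Scheduled 24%. quota on XVII.1.1 exhausted → over-quota 13%; Belmark agreement on XVII.3.2: XVII.1.1.1 not covered. → 13%.
Line C: polypropylene → XVII.1; resin in primary form → XVII.1.1; general-purpose → XVII.1.1.2. Scheduled 33%. quota on XVII.1.1 exhausted → over-quota 13%; Fenwick agreement on XVII.1.1: CTH met → 15% available; preference 15% not lower than 13% → no reduction. → 13%.
Sum: 2% + 13% + 13% = 28%.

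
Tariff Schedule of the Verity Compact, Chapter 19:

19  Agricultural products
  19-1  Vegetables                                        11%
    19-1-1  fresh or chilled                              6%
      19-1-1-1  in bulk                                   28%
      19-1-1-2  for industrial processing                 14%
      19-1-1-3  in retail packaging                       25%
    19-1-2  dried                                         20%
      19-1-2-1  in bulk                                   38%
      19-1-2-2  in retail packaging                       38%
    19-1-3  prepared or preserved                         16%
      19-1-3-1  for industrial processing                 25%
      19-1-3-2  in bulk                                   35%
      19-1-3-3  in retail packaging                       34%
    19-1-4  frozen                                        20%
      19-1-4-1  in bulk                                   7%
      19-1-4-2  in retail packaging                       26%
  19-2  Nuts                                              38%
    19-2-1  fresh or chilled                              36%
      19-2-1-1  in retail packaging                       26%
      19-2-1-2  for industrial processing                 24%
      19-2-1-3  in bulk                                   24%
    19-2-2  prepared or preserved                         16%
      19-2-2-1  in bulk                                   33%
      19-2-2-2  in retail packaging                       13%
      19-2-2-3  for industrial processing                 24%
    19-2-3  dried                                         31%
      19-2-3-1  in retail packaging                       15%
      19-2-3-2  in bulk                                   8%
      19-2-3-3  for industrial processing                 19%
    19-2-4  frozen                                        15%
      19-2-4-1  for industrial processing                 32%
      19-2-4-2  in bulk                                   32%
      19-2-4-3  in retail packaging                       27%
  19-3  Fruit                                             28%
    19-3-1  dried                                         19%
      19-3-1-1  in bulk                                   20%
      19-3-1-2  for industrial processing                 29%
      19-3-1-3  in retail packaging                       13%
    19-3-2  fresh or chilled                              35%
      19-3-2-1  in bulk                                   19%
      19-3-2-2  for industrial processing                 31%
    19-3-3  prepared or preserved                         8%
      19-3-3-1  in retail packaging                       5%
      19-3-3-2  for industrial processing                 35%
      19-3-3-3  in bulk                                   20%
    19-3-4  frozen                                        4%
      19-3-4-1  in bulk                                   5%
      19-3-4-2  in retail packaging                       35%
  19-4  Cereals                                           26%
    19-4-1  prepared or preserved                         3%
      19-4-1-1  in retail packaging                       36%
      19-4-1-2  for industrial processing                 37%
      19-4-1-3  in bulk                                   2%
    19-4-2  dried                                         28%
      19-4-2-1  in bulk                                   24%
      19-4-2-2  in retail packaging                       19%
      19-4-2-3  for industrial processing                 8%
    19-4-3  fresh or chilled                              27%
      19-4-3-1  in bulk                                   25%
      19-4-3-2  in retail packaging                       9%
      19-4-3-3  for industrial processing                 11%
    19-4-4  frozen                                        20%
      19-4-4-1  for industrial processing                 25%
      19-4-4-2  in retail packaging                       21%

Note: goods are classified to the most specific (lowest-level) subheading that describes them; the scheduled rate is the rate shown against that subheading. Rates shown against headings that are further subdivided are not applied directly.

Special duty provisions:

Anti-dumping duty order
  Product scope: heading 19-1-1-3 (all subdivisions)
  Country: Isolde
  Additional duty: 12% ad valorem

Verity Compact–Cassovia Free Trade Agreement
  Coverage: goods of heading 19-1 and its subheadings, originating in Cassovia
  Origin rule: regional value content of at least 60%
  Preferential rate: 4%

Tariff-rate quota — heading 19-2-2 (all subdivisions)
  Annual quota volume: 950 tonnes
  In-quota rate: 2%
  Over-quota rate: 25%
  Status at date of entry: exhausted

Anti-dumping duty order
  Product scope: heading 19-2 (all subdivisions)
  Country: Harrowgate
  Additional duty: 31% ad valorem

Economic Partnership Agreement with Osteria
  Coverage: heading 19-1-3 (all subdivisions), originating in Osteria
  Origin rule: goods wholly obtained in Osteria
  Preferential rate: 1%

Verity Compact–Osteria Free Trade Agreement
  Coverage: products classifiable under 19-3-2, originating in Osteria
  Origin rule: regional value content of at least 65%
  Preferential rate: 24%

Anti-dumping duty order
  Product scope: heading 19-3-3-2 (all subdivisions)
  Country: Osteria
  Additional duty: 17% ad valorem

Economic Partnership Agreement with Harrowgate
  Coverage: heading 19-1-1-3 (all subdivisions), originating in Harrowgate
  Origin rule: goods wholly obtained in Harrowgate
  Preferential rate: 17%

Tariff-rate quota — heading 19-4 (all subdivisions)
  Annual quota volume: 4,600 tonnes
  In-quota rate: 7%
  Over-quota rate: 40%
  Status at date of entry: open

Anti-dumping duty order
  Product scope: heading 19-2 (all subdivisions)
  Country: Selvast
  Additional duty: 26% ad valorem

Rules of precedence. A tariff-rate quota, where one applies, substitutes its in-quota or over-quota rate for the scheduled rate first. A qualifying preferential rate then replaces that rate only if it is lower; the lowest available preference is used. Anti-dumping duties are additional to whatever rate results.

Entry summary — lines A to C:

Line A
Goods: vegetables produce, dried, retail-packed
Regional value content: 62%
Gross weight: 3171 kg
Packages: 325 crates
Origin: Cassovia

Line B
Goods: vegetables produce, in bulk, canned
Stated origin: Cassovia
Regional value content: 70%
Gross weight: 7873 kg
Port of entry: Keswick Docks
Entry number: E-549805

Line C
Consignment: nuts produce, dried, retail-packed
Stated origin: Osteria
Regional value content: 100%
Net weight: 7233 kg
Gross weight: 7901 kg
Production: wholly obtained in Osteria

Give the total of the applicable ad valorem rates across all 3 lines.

23%

Line A: vegetables → 19-1; dried → 19-1-2; retail-packed → 19-1-2-2. Scheduled 38%. Cassovia agreement on 19-1: RVC ≥ 60% → 4% available; preferential 4%. → 4%.
Line B: vegetables → 19-1; canned → 19-1-3; in bulk → 19-1-3-2. Scheduled 35%. Cassovia agreement on 19-1: RVC ≥ 60% → 4% available; preferential 4%. → 4%.
Line C: nuts → 19-2; dried → 19-2-3; retail-packed → 19-2-3-1. Scheduled 15%. Osteria agreement on 19-1-3: 19-2-3-1 not covered; Osteria agreement on 19-3-2: 19-2-3-1 not covered. → 15%.
Sum: 4% + 4% + 15% = 23%.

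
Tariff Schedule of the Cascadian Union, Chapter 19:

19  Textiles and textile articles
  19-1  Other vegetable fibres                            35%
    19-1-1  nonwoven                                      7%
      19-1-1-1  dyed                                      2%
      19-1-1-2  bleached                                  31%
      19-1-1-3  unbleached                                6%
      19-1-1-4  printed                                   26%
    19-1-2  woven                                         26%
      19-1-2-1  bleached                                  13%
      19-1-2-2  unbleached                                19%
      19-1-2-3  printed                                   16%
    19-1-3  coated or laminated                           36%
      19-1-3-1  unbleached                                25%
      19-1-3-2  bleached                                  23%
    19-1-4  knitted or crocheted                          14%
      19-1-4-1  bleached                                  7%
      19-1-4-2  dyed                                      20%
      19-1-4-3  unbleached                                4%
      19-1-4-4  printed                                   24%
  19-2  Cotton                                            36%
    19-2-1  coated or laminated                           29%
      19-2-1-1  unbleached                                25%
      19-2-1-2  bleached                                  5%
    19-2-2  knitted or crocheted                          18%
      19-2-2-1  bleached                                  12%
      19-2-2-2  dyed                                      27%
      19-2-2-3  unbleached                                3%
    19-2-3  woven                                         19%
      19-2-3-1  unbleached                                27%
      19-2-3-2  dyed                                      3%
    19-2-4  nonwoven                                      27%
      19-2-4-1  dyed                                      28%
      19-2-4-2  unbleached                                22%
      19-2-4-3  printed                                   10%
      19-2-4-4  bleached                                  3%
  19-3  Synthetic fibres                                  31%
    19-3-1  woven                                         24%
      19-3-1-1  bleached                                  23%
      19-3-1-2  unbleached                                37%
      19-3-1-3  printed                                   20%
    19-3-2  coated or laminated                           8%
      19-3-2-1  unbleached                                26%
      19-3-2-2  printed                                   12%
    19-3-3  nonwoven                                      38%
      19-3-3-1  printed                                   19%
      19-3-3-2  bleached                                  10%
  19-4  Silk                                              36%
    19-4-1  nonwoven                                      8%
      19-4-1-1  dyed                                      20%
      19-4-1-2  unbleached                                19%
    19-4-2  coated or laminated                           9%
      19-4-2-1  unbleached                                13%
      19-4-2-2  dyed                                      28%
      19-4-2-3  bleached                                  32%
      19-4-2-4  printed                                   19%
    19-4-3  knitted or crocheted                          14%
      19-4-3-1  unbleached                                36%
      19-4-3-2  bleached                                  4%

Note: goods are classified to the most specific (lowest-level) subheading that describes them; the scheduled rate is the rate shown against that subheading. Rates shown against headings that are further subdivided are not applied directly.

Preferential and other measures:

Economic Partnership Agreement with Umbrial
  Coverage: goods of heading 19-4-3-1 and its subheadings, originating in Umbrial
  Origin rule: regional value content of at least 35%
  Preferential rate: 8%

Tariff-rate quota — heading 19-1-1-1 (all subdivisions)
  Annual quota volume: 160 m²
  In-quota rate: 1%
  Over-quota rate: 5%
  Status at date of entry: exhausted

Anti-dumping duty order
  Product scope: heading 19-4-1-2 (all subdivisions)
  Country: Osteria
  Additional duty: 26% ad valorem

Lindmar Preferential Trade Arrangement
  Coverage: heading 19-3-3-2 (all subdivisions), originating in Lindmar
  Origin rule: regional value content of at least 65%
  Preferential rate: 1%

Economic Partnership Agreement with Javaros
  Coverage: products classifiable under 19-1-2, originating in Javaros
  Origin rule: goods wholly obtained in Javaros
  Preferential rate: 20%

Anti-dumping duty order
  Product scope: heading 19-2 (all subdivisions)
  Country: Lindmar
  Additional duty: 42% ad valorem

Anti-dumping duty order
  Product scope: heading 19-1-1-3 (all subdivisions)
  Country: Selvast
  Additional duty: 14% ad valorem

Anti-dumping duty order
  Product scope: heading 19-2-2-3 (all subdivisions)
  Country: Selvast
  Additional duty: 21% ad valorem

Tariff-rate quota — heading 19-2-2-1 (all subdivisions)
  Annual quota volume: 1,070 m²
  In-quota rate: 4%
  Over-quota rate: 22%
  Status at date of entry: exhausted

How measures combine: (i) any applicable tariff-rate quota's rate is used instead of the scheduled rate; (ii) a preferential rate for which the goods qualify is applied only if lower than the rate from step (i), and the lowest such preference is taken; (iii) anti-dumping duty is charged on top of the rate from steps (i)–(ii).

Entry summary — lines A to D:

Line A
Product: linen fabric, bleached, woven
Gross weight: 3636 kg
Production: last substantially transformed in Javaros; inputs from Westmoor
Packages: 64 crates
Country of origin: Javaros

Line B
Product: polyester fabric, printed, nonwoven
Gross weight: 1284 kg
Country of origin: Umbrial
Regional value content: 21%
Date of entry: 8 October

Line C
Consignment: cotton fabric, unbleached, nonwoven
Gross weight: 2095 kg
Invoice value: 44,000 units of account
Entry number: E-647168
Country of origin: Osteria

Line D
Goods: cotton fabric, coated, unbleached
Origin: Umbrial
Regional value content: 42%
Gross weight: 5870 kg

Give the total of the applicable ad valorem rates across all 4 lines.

Line A: linen → 19-1; woven → 19-1-2; bleached → 19-1-2-1. Scheduled 13%. Javaros agreement on 19-1-2: not wholly obtained. → 13%.
Line B: polyester → 19-3; nonwoven → 19-3-3; printed → 19-3-3-1. Scheduled 19%. Umbrial agreement on 19-4-3-1: 19-3-3-1 not covered. → 19%.
Line C: cotton → 19-2; nonwoven → 19-2-4; unbleached → 19-2-4-2. Scheduled 22%. No special measure applies. → 22%.
Line D: cotton → 19-2; coated → 19-2-1; unbleached → 19-2-1-1. Scheduled 25%. Umbrial agreement on 19-4-3-1: 19-2-1-1 not covered. → 25%.
Sum: 13% + 19% + 22% + 25% = 79%.

79%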